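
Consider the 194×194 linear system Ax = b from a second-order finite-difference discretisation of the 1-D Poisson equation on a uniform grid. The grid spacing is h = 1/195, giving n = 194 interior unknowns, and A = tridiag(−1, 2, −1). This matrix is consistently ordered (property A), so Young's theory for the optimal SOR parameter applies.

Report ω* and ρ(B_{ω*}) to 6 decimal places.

ρ_J = max_k |cos(kπ/195)| = cos(π/195) = 0.999870
√(1 − cos²(π/195)) = sin(π/195) ≈ 0.0161100.
Then 2/(1+√(1−ρ_J²)) = 2/(1+0.0161100); ω* = 2/1.0161100 = 1.968291.
At ω = 1.968291 every |λ(B_ω)| = ω−1, so ρ_SOR = 0.968291.

ω* = 1.968291, ρ_SOR = 0.968291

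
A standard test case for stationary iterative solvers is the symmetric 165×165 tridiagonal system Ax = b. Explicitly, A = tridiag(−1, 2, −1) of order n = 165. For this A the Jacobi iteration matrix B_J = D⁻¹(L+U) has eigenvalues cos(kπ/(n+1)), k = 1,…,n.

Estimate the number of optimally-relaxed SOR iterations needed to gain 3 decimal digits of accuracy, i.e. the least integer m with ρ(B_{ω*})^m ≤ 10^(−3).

B_J for the 165×165 system has eigenvalues cos(kπ/166); ρ_J = cos(π/166) = 0.9998209.
√(1 − cos²(π/166)) = sin(π/166) ≈ 0.0189241.
Young: ω* = 2/(1+√(1−ρ_J²)) = 2/(1+0.0189241) = 2/1.0189241 = 1.9628547.
Hence ρ(B_{ω*}) = 1.9628547 − 1 = 0.9628547.
m ≥ 3·ln10 / (−ln 0.9628547) = 182.490; smallest integer m = 183.

m = 183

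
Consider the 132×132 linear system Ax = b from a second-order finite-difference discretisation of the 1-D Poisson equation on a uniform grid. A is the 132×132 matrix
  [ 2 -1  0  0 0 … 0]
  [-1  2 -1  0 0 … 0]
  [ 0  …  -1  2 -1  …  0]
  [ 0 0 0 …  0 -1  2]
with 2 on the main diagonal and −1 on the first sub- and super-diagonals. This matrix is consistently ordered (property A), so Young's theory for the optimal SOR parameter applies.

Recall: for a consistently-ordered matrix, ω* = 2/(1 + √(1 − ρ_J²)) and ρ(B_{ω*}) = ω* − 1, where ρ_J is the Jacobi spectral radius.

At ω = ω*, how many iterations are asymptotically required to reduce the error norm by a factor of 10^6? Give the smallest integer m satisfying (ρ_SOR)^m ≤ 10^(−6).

n=132: λ(B_J) = 1 − λ(A)/2 = cos(kπ/133); k=1 gives ρ_J = 0.9997210.
1 − cos²(π/133) = sin²(π/133) ⇒ √(1−ρ_J²) = sin(π/133) = 0.0236188.
ω* = 2/(1 + 0.0236188) = 2/1.0236188 = 1.9538524.
ρ_SOR = ω* − 1 ≈ 0.9538524.
6·ln10 = 13.8155; −ln(0.9538524) = 0.0472463; m = ⌈13.8155/0.0472463⌉ = ⌈292.414⌉ = 293.

m = 293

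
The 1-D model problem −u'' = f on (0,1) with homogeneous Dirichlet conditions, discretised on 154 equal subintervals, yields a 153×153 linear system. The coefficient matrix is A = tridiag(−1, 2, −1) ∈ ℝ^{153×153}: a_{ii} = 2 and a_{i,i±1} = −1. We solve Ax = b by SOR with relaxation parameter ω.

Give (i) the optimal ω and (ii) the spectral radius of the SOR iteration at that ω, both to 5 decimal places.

ω* = 1.96002, ρ_SOR = 0.96002

B_J for the 153×153 system has eigenvalues cos(kπ/154); ρ_J = cos(π/154) = 0.99979.
root = sin(π/154) = 0.020399  (since 1−cos² = sin²).
ω* = 2/(1 + 0.020399) = 2/1.020399 = 1.96002.
At ω = 1.96002 every |λ(B_ω)| = ω−1, so ρ_SOR = 0.96002.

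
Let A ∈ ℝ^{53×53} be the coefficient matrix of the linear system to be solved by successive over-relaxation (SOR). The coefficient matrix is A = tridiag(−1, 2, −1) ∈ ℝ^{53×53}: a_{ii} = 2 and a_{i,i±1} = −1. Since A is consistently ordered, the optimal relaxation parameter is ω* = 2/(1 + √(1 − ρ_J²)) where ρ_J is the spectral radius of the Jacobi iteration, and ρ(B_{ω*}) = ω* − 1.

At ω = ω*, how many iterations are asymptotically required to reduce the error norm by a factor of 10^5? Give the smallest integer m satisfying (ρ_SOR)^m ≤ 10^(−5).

n=53: λ(B_J) = 1 − λ(A)/2 = cos(kπ/54); k=1 gives ρ_J = 0.9983082.
1 − cos²(π/54) = sin²(π/54) ⇒ √(1−ρ_J²) = sin(π/54) = 0.0581448.
ω* = 2 / (1 + 0.0581448) = 2 / 1.0581448 ≈ 1.8901005.
At ω = 1.8901005 every |λ(B_ω)| = ω−1, so ρ_SOR = 0.8901005.
(0.8901005)^m ≤ 10^{−5}  ⇒  m·ln(0.8901005) ≤ −5·ln10  ⇒  m ≥ 98.890  ⇒  m = 99

m = 99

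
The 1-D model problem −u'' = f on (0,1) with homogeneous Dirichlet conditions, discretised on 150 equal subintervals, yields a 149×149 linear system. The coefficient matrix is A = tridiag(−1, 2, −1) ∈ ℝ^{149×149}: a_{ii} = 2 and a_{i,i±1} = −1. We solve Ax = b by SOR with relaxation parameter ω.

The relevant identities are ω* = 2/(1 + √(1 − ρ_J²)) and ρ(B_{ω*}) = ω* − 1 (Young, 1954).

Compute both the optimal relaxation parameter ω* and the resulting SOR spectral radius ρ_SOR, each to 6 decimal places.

ω* = 1.958974, ρ_SOR = 0.958974

B_J for the 149×149 system has eigenvalues cos(kπ/150); ρ_J = cos(π/150) = 0.999781.
root = sin(π/150) = 0.0209424  (since 1−cos² = sin²).
ω* = 2 / (1 + 0.0209424) = 2 / 1.0209424 ≈ 1.958974.
ρ_SOR = ω* − 1 = 1.958974 − 1 = 0.958974.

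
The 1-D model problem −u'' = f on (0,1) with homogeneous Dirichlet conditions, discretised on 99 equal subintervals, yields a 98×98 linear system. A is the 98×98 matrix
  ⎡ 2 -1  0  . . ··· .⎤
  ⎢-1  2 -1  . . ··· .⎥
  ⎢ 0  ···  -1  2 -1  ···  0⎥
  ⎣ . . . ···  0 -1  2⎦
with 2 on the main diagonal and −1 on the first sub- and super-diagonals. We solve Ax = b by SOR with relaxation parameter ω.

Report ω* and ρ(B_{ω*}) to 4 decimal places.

ω* = 1.9385, ρ_SOR = 0.9385

[ρ_J] n=98: ρ(B_J) = cos(π/(n+1)) = cos(π/99) = 0.9995.
1 − cos²(π/99) = sin²(π/99) ⇒ √(1−ρ_J²) = sin(π/99) = 0.03173.
Young: ω* = 2/(1+√(1−ρ_J²)) = 2/(1+0.03173) = 2/1.03173 = 1.9385.
Hence ρ(B_{ω*}) = 1.9385 − 1 = 0.9385.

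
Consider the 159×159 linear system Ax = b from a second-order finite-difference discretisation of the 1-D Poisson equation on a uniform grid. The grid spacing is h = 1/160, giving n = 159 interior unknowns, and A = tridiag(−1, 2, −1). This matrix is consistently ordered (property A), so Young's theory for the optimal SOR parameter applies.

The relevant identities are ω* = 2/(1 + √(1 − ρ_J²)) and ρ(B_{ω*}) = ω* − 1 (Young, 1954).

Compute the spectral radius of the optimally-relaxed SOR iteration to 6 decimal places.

½·tridiag(1,0,1) at n=159: λ_k = cos(kπ/160); max |λ| at k=1 ⇒ ρ_J = cos(π/160) ≈ 0.999807.
√(1−ρ_J²) = |sin(π/160)| = 0.0196337
So ω* = 2/1.0196337 = 1.961489 (Young).
and ρ(B_{ω*}) = 1.961489 − 1 = 0.961489.

ρ_SOR = 0.961489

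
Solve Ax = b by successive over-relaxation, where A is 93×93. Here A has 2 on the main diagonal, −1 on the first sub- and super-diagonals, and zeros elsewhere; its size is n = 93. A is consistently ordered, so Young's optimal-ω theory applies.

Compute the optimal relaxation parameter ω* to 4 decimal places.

ω* = 1.9353

[ρ_J] n=93: ρ(B_J) = cos(π/(n+1)) = cos(π/94) = 0.9994.
√(1−ρ_J²) = |sin(π/94)| = 0.03341
ω* = 2/(1+0.03341) = 1.9353
ρ_SOR = ω* − 1 = 1.9353 − 1 = 0.9353.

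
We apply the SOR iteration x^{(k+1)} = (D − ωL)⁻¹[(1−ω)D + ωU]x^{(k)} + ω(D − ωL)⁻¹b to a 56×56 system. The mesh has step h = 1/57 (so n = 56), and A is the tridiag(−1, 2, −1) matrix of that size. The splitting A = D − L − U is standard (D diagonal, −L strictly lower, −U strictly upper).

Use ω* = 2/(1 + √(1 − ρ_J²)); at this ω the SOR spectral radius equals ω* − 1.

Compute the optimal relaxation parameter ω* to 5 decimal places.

n=56: λ(B_J) = 1 − λ(A)/2 = cos(kπ/57); k=1 gives ρ_J = 0.99848.
root = sin(π/57) = 0.055088  (since 1−cos² = sin²).
Young: ω* = 2/(1+√(1−ρ_J²)) = 2/(1+0.055088) = 2/1.055088 = 1.89558.
ρ_SOR = ω* − 1 ≈ 0.89558.

ω* = 1.89558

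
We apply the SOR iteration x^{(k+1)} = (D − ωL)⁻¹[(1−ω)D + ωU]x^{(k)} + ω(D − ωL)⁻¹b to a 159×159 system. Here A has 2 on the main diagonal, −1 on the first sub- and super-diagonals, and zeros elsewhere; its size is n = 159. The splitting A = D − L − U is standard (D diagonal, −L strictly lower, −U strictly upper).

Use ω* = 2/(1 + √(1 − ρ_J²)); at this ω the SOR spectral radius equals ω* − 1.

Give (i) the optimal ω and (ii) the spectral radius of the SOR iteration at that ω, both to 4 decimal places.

ω* = 1.9615, ρ_SOR = 0.9615

spectrum of D⁻¹(L+U) = {cos(kπ/160) : 1≤k≤159}; ρ_J = cos(π/160) = 0.9998.
√(1 − cos²(π/160)) = sin(π/160) ≈ 0.01963.
ω* = 2/(1 + 0.01963) = 2/1.01963 = 1.9615.
and ρ(B_{ω*}) = 1.9615 − 1 = 0.9615.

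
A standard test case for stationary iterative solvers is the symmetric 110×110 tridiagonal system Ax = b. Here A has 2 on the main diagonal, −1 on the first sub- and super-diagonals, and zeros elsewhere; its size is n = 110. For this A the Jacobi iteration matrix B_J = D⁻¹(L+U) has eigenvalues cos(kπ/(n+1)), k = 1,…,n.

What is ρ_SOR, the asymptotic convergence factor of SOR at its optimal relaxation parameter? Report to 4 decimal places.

ρ_SOR = 0.9450

ρ_J = max_k |cos(kπ/111)| = cos(π/111) = 0.9996
1 − cos²(π/111) = sin²(π/111) ⇒ √(1−ρ_J²) = sin(π/111) = 0.02830.
So ω* = 2/1.02830 = 1.9450 (Young).
[ρ_SOR] ω* − 1 = 0.9450.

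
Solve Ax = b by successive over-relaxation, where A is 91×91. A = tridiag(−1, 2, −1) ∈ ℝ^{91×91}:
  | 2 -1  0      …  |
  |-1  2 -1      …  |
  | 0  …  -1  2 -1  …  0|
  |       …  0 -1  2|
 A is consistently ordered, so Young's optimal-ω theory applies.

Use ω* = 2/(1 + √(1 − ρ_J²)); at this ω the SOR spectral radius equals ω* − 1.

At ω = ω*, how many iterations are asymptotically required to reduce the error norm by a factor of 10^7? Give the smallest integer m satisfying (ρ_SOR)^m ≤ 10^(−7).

m = 236

B_J for the 91×91 system has eigenvalues cos(kπ/92); ρ_J = cos(π/92) = 0.9994170.
root = sin(π/92) = 0.0341411  (since 1−cos² = sin²).
ω* = 2/(1 + 0.0341411) = 2/1.0341411 = 1.9339721.
Hence ρ(B_{ω*}) = 1.9339721 − 1 = 0.9339721.
For 7 digits: m = 7·ln10 / (−ln 0.9339721) = 16.1181/0.0683087 = 235.960; round up → m = 236.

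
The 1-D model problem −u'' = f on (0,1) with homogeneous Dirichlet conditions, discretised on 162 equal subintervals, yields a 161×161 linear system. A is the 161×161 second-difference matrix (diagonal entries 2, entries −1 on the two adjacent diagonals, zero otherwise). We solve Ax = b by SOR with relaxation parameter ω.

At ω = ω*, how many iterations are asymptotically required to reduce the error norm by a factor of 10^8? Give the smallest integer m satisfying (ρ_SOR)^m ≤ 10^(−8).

m = 475

½·tridiag(1,0,1) at n=161: λ_k = cos(kπ/162); max |λ| at k=1 ⇒ ρ_J = cos(π/162) ≈ 0.9998120.
√(1−ρ_J²) simplifies to sin(π/162) = 0.0193913.
Then 2/(1+√(1−ρ_J²)) = 2/(1+0.0193913); ω* = 2/1.0193913 = 1.9619551.
and ρ(B_{ω*}) = 1.9619551 − 1 = 0.9619551.
8·ln10 = 18.4207; −ln(0.9619551) = 0.0387875; m = ⌈18.4207/0.0387875⌉ = ⌈474.913⌉ = 475.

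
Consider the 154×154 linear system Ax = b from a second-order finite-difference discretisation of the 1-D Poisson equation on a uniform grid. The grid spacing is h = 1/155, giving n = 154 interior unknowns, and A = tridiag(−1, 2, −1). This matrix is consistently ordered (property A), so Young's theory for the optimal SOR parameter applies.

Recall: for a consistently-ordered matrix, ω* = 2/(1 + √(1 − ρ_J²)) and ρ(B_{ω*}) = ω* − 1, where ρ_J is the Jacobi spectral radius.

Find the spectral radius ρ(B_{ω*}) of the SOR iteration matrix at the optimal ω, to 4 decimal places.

B_J for the 154×154 system has eigenvalues cos(kπ/155); ρ_J = cos(π/155) = 0.9998.
√(1−ρ_J²) = |sin(π/155)| = 0.02027
[ω*] 2 ÷ (1 + 0.02027) = 2 ÷ 1.02027 = 1.9603.
ρ(B_{ω*}) = ω*−1 = 0.9603

ρ_SOR = 0.9603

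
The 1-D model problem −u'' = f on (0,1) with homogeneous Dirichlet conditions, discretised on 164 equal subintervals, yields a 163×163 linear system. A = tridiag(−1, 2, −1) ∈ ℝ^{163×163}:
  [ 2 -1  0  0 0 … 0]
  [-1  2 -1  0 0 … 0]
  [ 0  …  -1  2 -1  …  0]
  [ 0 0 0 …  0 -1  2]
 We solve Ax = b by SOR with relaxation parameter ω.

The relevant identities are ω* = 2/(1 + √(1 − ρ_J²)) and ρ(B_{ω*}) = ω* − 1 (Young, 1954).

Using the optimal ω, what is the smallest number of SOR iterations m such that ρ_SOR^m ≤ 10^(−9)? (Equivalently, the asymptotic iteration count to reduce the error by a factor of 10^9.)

B_J for the 163×163 system has eigenvalues cos(kπ/164); ρ_J = cos(π/164) = 0.9998165.
1 − cos²(π/164) = sin²(π/164) ⇒ √(1−ρ_J²) = sin(π/164) = 0.0191549.
Then 2/(1+√(1−ρ_J²)) = 2/(1+0.0191549); ω* = 2/1.0191549 = 1.9624102.
ρ_SOR = ω* − 1 ≈ 0.9624102.
(0.9624102)^m ≤ 10^{−9}  ⇒  m·ln(0.9624102) ≤ −9·ln10  ⇒  m ≥ 540.874  ⇒  m = 541

m = 541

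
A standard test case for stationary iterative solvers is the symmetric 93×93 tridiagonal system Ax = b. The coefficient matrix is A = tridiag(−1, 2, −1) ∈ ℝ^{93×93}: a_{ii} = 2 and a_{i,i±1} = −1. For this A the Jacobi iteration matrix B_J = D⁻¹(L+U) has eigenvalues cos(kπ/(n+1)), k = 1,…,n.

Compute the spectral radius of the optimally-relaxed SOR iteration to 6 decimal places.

n=93: λ(B_J) = 1 − λ(A)/2 = cos(kπ/94); k=1 gives ρ_J = 0.999442.
√(1−ρ_J²) = |sin(π/94)| = 0.0334150
Then 2/(1+√(1−ρ_J²)) = 2/(1+0.0334150); ω* = 2/1.0334150 = 1.935331.
ρ(B_{ω*}) = ω*−1 = 0.935331

ρ_SOR = 0.935331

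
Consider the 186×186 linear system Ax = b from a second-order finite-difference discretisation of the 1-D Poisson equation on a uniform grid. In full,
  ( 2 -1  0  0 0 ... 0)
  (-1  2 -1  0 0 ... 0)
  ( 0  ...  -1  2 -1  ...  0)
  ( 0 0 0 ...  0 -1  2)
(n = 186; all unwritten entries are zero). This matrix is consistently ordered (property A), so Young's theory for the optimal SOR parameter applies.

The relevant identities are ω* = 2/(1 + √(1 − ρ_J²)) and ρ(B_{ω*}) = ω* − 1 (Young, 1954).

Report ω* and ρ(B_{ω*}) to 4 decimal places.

ω* = 1.9670, ρ_SOR = 0.9670

With n=186, ρ(Jacobi) = cos(π/187) = 0.9999.
√(1−ρ_J²) = |sin(π/187)| = 0.01680
Then 2/(1+√(1−ρ_J²)) = 2/(1+0.01680); ω* = 2/1.01680 = 1.9670.
ρ_SOR = ω* − 1 ≈ 0.9670.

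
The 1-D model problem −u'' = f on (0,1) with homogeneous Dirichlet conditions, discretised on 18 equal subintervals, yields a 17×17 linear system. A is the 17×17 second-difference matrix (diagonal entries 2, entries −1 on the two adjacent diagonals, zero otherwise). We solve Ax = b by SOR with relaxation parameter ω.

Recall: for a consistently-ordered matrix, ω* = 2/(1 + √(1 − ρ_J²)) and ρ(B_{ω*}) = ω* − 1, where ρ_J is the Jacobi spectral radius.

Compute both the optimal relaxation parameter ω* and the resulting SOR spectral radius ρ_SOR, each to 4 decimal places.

n=17: λ(B_J) = 1 − λ(A)/2 = cos(kπ/18); k=1 gives ρ_J = 0.9848.
√(1−ρ_J²) = |sin(π/18)| = 0.17365
Young: ω* = 2/(1+√(1−ρ_J²)) = 2/(1+0.17365) = 2/1.17365 = 1.7041.
ρ_SOR = ω* − 1 ≈ 0.7041.

ω* = 1.7041, ρ_SOR = 0.7041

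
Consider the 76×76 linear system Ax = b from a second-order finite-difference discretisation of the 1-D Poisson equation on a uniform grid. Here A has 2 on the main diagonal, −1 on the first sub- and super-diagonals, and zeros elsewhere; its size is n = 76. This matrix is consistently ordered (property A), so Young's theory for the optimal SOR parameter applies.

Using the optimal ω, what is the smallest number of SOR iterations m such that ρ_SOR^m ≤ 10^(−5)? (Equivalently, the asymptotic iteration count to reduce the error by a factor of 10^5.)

m = 142

[ρ_J] n=76: ρ(B_J) = cos(π/(n+1)) = cos(π/77) = 0.9991678.
root = sin(π/77) = 0.0407886  (since 1−cos² = sin²).
Young: ω* = 2/(1+√(1−ρ_J²)) = 2/(1+0.0407886) = 2/1.0407886 = 1.9216198.
At ω = 1.9216198 every |λ(B_ω)| = ω−1, so ρ_SOR = 0.9216198.
m ≥ 5·ln10 / (−ln 0.9216198) = 141.051; smallest integer m = 142.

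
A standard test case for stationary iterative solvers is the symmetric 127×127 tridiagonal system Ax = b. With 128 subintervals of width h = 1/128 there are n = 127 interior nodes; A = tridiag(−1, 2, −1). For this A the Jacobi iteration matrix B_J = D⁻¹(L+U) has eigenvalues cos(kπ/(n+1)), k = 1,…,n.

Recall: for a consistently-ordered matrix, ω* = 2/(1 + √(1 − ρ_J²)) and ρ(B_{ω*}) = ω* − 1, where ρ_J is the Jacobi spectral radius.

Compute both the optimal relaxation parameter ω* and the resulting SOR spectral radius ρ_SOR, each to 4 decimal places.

½·tridiag(1,0,1) at n=127: λ_k = cos(kπ/128); max |λ| at k=1 ⇒ ρ_J = cos(π/128) ≈ 0.9997.
root = sin(π/128) = 0.02454  (since 1−cos² = sin²).
Then 2/(1+√(1−ρ_J²)) = 2/(1+0.02454); ω* = 2/1.02454 = 1.9521.
Hence ρ(B_{ω*}) = 1.9521 − 1 = 0.9521.

ω* = 1.9521, ρ_SOR = 0.9521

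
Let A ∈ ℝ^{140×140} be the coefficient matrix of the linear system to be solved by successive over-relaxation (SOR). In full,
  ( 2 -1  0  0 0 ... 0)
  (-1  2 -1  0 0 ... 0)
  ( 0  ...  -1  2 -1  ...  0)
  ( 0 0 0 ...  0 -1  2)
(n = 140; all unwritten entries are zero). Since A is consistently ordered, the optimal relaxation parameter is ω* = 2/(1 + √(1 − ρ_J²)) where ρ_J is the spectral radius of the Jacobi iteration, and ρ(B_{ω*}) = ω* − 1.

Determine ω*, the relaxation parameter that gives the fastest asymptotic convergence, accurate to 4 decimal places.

B_J for the 140×140 system has eigenvalues cos(kπ/141); ρ_J = cos(π/141) = 0.9998.
√(1−ρ_J²) = |sin(π/141)| = 0.02228
ω* = 2/(1+0.02228) = 1.9564
and ρ(B_{ω*}) = 1.9564 − 1 = 0.9564.

ω* = 1.9564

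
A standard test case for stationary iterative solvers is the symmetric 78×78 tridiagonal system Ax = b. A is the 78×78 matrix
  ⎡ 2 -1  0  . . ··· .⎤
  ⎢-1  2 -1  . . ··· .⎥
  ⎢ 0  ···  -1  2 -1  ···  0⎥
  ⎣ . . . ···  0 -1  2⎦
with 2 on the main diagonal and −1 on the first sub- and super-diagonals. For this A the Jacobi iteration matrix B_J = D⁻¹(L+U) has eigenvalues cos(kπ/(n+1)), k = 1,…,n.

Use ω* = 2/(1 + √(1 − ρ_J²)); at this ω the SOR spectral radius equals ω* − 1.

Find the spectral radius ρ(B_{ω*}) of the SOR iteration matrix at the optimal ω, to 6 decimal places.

ρ_SOR = 0.923527

[ρ_J] n=78: ρ(B_J) = cos(π/(n+1)) = cos(π/79) = 0.999209.
root = sin(π/79) = 0.0397565  (since 1−cos² = sin²).
ω* = 2/(1 + 0.0397565) = 2/1.0397565 = 1.923527.
ρ_SOR = ω* − 1 = 1.923527 − 1 = 0.923527.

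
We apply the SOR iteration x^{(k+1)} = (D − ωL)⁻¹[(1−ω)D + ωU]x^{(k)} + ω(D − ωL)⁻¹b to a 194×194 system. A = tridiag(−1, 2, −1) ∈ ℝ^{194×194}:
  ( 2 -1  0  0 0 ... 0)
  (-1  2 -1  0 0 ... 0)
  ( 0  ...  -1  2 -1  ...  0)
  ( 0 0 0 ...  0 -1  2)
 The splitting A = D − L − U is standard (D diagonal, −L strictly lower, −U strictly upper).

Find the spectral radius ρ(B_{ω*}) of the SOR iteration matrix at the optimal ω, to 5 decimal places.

ρ_SOR = 0.96829

n=194: λ(B_J) = 1 − λ(A)/2 = cos(kπ/195); k=1 gives ρ_J = 0.99987.
1 − cos²(π/195) = sin²(π/195) ⇒ √(1−ρ_J²) = sin(π/195) = 0.016110.
Young: ω* = 2/(1+√(1−ρ_J²)) = 2/(1+0.016110) = 2/1.016110 = 1.96829.
ρ_SOR = ω* − 1 = 1.96829 − 1 = 0.96829.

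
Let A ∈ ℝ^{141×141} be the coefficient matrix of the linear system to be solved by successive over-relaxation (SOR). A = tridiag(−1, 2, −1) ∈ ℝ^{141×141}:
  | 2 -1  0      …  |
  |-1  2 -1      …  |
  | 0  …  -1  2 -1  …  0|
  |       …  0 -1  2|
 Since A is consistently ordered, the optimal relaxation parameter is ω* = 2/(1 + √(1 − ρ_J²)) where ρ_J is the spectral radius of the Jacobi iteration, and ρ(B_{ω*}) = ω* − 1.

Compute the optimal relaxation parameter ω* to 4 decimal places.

ω* = 1.9567

½·tridiag(1,0,1) at n=141: λ_k = cos(kπ/142); max |λ| at k=1 ⇒ ρ_J = cos(π/142) ≈ 0.9998.
root = sin(π/142) = 0.02212  (since 1−cos² = sin²).
Young: ω* = 2/(1+√(1−ρ_J²)) = 2/(1+0.02212) = 2/1.02212 = 1.9567.
and ρ(B_{ω*}) = 1.9567 − 1 = 0.9567.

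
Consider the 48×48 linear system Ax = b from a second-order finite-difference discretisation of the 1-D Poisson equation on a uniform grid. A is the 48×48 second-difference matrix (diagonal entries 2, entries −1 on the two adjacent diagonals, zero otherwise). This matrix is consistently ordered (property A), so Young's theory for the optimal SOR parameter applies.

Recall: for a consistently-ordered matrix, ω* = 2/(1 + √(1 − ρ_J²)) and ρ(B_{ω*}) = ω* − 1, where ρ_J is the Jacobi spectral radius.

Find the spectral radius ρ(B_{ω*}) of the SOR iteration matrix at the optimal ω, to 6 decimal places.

ρ_SOR = 0.879575

ρ_J = max_k |cos(kπ/49)| = cos(π/49) = 0.997945
1 − cos²(π/49) = sin²(π/49) ⇒ √(1−ρ_J²) = sin(π/49) = 0.0640702.
Young: ω* = 2/(1+√(1−ρ_J²)) = 2/(1+0.0640702) = 2/1.0640702 = 1.879575.
ρ(B_{ω*}) = ω*−1 = 0.879575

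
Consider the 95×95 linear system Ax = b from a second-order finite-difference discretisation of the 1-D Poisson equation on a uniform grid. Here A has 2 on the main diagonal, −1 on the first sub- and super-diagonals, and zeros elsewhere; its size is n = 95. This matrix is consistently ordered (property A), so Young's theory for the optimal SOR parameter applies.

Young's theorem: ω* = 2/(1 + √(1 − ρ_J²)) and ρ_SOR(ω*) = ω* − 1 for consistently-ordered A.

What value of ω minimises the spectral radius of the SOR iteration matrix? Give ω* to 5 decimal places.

ρ_J = max_k |cos(kπ/96)| = cos(π/96) = 0.99946
1 − cos²(π/96) = sin²(π/96) ⇒ √(1−ρ_J²) = sin(π/96) = 0.032719.
Young: ω* = 2/(1+√(1−ρ_J²)) = 2/(1+0.032719) = 2/1.032719 = 1.93664.
ρ_SOR = ω* − 1 ≈ 0.93664.

ω* = 1.93664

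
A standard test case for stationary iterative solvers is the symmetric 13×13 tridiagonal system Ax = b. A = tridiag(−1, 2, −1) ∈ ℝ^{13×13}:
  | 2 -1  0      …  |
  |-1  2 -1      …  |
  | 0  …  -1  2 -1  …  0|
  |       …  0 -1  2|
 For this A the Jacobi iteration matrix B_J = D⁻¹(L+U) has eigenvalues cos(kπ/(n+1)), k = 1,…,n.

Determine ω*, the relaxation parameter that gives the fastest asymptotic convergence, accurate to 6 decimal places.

ω* = 1.635964

[ρ_J] n=13: ρ(B_J) = cos(π/(n+1)) = cos(π/14) = 0.974928.
1 − cos²(π/14) = sin²(π/14) ⇒ √(1−ρ_J²) = sin(π/14) = 0.2225209.
So ω* = 2/1.2225209 = 1.635964 (Young).
and ρ(B_{ω*}) = 1.635964 − 1 = 0.635964.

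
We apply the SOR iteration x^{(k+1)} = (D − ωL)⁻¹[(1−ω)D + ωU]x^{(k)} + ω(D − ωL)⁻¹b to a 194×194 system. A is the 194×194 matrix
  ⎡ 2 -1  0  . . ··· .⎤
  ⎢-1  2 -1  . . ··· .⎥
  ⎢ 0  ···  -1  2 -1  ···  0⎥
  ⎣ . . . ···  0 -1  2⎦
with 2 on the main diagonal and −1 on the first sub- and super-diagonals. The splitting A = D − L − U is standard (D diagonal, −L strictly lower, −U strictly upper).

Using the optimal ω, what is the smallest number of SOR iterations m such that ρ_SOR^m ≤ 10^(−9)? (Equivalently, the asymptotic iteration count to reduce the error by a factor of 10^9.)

B_J for the 194×194 system has eigenvalues cos(kπ/195); ρ_J = cos(π/195) = 0.9998702.
√(1−ρ_J²) simplifies to sin(π/195) = 0.0161100.
Young: ω* = 2/(1+√(1−ρ_J²)) = 2/(1+0.0161100) = 2/1.0161100 = 1.9682908.
and ρ(B_{ω*}) = 1.9682908 − 1 = 0.9682908.
Need (0.9682908)^m ≤ 10^(−9): m ≥ 9·ln10/|ln 0.9682908| = 20.7233/0.0322228 = 643.125 ⇒ m = 644.

m = 644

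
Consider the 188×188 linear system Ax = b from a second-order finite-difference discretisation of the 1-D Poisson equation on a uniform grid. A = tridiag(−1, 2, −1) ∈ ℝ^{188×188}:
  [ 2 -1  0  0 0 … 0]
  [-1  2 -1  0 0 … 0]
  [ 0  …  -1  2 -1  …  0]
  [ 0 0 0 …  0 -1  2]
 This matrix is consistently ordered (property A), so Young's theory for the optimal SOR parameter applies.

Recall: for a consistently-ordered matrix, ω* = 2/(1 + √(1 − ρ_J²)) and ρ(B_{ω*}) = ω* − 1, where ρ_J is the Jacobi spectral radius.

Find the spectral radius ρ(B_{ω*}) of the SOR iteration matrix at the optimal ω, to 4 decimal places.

n=188: λ(B_J) = 1 − λ(A)/2 = cos(kπ/189); k=1 gives ρ_J = 0.9999.
√(1−ρ_J²) simplifies to sin(π/189) = 0.01662.
So ω* = 2/1.01662 = 1.9673 (Young).
ρ(B_{ω*}) = ω*−1 = 0.9673

ρ_SOR = 0.9673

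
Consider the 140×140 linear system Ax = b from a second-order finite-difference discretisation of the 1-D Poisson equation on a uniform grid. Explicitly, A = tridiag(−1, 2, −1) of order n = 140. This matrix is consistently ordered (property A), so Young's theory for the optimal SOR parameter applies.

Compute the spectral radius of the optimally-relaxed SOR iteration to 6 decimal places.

B_J for the 140×140 system has eigenvalues cos(kπ/141); ρ_J = cos(π/141) = 0.999752.
root = sin(π/141) = 0.0222790  (since 1−cos² = sin²).
[ω*] 2 ÷ (1 + 0.0222790) = 2 ÷ 1.0222790 = 1.956413.
ρ_SOR = ω* − 1 = 1.956413 − 1 = 0.956413.

ρ_SOR = 0.956413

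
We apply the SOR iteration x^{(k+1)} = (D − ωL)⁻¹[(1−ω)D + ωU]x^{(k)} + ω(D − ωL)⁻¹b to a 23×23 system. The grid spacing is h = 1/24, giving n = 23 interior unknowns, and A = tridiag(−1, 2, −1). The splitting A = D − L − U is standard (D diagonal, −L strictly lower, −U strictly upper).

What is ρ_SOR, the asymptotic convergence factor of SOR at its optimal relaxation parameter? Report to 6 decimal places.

ρ_SOR = 0.769088

B_J for the 23×23 system has eigenvalues cos(kπ/24); ρ_J = cos(π/24) = 0.991445.
√(1 − cos²(π/24)) = sin(π/24) ≈ 0.1305262.
Young: ω* = 2/(1+√(1−ρ_J²)) = 2/(1+0.1305262) = 2/1.1305262 = 1.769088.
Hence ρ(B_{ω*}) = 1.769088 − 1 = 0.769088.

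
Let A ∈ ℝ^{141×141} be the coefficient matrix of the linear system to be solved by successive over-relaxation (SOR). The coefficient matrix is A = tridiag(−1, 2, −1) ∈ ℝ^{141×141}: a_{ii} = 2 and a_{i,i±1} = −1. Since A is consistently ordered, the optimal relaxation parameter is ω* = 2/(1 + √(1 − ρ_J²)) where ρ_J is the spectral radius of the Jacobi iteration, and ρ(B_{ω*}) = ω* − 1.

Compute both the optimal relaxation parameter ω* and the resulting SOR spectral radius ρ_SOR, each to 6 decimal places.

½·tridiag(1,0,1) at n=141: λ_k = cos(kπ/142); max |λ| at k=1 ⇒ ρ_J = cos(π/142) ≈ 0.999755.
√(1−ρ_J²) = |sin(π/142)| = 0.0221221
So ω* = 2/1.0221221 = 1.956713 (Young).
ρ(B_{ω*}) = ω*−1 = 0.956713

ω* = 1.956713, ρ_SOR = 0.956713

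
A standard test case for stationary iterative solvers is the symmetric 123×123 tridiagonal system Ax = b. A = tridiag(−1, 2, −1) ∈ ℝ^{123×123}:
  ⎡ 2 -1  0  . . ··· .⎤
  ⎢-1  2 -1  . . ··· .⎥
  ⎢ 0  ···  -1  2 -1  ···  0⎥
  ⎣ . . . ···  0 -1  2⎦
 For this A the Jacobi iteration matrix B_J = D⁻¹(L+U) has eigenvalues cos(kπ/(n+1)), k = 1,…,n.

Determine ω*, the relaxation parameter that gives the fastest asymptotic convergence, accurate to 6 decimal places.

n=123: λ(B_J) = 1 − λ(A)/2 = cos(kπ/124); k=1 gives ρ_J = 0.999679.
√(1−ρ_J²) simplifies to sin(π/124) = 0.0253327.
ω* = 2/(1 + 0.0253327) = 2/1.0253327 = 1.950586.
ρ(B_{ω*}) = ω*−1 = 0.950586

ω* = 1.950586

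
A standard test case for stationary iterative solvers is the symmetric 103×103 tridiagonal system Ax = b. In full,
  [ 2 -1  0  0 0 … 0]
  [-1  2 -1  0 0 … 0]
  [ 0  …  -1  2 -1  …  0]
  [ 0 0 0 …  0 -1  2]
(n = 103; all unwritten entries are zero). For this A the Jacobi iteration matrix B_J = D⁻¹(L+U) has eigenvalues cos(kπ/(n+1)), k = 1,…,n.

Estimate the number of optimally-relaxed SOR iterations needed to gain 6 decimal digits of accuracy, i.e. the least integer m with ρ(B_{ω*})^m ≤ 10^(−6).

m = 229

B_J for the 103×103 system has eigenvalues cos(kπ/104); ρ_J = cos(π/104) = 0.9995438.
√(1−ρ_J²) simplifies to sin(π/104) = 0.0302030.
So ω* = 2/1.0302030 = 1.9413650 (Young).
ρ_SOR = ω* − 1 ≈ 0.9413650.
Need (0.9413650)^m ≤ 10^(−6): m ≥ 6·ln10/|ln 0.9413650| = 13.8155/0.0604243 = 228.641 ⇒ m = 229.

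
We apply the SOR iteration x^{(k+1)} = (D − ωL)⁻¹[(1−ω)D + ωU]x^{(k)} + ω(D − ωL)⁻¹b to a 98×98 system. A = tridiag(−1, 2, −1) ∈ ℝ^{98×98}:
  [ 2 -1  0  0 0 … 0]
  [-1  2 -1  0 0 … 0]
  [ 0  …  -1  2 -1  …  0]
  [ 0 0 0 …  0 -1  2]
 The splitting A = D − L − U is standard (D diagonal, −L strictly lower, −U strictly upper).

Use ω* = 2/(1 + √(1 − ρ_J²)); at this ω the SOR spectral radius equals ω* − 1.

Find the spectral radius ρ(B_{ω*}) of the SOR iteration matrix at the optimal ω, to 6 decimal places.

ρ_SOR = 0.938496

½·tridiag(1,0,1) at n=98: λ_k = cos(kπ/99); max |λ| at k=1 ⇒ ρ_J = cos(π/99) ≈ 0.999497.
√(1−ρ_J²) = |sin(π/99)| = 0.0317279
Young: ω* = 2/(1+√(1−ρ_J²)) = 2/(1+0.0317279) = 2/1.0317279 = 1.938496.
ρ_SOR = ω* − 1 ≈ 0.938496.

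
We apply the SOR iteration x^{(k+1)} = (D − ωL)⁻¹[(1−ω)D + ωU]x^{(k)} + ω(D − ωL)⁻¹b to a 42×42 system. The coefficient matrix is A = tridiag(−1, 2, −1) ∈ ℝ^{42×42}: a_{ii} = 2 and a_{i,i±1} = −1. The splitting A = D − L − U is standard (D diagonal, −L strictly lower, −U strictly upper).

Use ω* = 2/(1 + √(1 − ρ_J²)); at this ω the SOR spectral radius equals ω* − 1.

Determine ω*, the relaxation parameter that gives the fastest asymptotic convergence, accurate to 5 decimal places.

B_J for the 42×42 system has eigenvalues cos(kπ/43); ρ_J = cos(π/43) = 0.99733.
1 − cos²(π/43) = sin²(π/43) ⇒ √(1−ρ_J²) = sin(π/43) = 0.072995.
So ω* = 2/1.072995 = 1.86394 (Young).
ρ_SOR = ω* − 1 ≈ 0.86394.

ω* = 1.86394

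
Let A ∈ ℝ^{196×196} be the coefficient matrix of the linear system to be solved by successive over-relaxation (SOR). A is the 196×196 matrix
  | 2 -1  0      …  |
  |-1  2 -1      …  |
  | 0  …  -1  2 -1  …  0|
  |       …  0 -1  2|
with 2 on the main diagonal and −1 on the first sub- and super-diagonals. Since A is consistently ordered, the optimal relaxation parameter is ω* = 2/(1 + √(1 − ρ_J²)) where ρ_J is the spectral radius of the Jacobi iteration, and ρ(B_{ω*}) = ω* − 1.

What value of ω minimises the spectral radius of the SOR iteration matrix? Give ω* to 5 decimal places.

With n=196, ρ(Jacobi) = cos(π/197) = 0.99987.
√(1−ρ_J²) = |sin(π/197)| = 0.015946
ω* = 2/(1+0.015946) = 1.96861
and ρ(B_{ω*}) = 1.96861 − 1 = 0.96861.

ω* = 1.96861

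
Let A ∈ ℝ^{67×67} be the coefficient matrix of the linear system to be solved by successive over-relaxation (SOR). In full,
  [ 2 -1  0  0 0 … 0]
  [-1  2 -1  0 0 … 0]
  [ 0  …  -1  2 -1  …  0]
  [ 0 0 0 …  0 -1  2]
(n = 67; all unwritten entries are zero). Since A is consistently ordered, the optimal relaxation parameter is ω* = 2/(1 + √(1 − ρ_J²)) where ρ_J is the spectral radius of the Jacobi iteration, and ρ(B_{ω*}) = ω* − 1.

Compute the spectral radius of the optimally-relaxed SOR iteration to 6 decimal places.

B_J for the 67×67 system has eigenvalues cos(kπ/68); ρ_J = cos(π/68) = 0.998933.
√(1−ρ_J²) = |sin(π/68)| = 0.0461835
So ω* = 2/1.0461835 = 1.911711 (Young).
ρ_SOR = ω* − 1 = 1.911711 − 1 = 0.911711.

ρ_SOR = 0.911711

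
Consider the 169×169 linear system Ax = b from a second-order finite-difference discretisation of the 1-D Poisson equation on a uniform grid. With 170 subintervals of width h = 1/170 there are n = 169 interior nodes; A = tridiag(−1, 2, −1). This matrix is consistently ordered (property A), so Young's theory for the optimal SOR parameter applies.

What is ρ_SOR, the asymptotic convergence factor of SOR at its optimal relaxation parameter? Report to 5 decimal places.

ρ_SOR = 0.96371

n=169: λ(B_J) = 1 − λ(A)/2 = cos(kπ/170); k=1 gives ρ_J = 0.99983.
√(1−ρ_J²) simplifies to sin(π/170) = 0.018479.
Then 2/(1+√(1−ρ_J²)) = 2/(1+0.018479); ω* = 2/1.018479 = 1.96371.
ρ_SOR = ω* − 1 ≈ 0.96371.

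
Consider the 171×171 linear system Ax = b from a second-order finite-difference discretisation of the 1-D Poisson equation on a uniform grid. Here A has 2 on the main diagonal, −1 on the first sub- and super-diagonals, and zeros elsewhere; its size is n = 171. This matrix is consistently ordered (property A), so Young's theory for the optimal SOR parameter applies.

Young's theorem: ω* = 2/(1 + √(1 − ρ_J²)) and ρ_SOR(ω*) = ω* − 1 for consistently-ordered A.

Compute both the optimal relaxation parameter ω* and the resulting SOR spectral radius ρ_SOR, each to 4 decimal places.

ω* = 1.9641, ρ_SOR = 0.9641

½·tridiag(1,0,1) at n=171: λ_k = cos(kπ/172); max |λ| at k=1 ⇒ ρ_J = cos(π/172) ≈ 0.9998.
√(1−ρ_J²) simplifies to sin(π/172) = 0.01826.
ω* = 2 / (1 + 0.01826) = 2 / 1.01826 ≈ 1.9641.
[ρ_SOR] ω* − 1 = 0.9641.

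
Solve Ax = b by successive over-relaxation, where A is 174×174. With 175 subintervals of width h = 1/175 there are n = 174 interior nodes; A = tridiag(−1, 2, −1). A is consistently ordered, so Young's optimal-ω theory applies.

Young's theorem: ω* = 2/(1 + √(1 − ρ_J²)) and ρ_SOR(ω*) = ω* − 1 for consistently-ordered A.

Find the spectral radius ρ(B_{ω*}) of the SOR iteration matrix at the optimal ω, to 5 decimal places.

[ρ_J] n=174: ρ(B_J) = cos(π/(n+1)) = cos(π/175) = 0.99984.
√(1−ρ_J²) simplifies to sin(π/175) = 0.017951.
ω* = 2/(1+0.017951) = 1.96473
At ω = 1.96473 every |λ(B_ω)| = ω−1, so ρ_SOR = 0.96473.

ρ_SOR = 0.96473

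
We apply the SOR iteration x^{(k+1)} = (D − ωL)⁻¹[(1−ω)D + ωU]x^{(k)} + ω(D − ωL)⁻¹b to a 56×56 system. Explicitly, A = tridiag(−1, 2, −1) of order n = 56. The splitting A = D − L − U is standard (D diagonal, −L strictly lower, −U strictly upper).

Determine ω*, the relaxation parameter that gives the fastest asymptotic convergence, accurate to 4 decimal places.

ω* = 1.8956

spectrum of D⁻¹(L+U) = {cos(kπ/57) : 1≤k≤56}; ρ_J = cos(π/57) = 0.9985.
1 − cos²(π/57) = sin²(π/57) ⇒ √(1−ρ_J²) = sin(π/57) = 0.05509.
Young: ω* = 2/(1+√(1−ρ_J²)) = 2/(1+0.05509) = 2/1.05509 = 1.8956.
Hence ρ(B_{ω*}) = 1.8956 − 1 = 0.8956.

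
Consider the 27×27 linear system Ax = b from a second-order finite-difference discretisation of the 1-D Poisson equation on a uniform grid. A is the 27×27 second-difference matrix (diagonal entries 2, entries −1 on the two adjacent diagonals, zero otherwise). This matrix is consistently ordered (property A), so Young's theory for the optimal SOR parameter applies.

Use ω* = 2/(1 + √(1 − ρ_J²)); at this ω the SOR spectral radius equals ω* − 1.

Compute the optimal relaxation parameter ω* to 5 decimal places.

ρ_J = max_k |cos(kπ/28)| = cos(π/28) = 0.99371
√(1−ρ_J²) simplifies to sin(π/28) = 0.111964.
ω* = 2/(1 + 0.111964) = 2/1.111964 = 1.79862.
Hence ρ(B_{ω*}) = 1.79862 − 1 = 0.79862.

ω* = 1.79862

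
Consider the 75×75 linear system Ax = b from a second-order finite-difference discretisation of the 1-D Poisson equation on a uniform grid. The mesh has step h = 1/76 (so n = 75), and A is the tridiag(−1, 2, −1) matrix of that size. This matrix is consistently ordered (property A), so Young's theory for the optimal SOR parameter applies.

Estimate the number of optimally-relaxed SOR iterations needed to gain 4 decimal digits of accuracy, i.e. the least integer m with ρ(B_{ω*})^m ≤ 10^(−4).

ρ_J = max_k |cos(kπ/76)| = cos(π/76) = 0.9991458
1 − cos²(π/76) = sin²(π/76) ⇒ √(1−ρ_J²) = sin(π/76) = 0.0413250.
ω* = 2/(1+0.0413250) = 1.9206300
ρ_SOR = ω* − 1 ≈ 0.9206300.
m ≥ 4·ln10 / (−ln 0.9206300) = 111.374; smallest integer m = 112.

m = 112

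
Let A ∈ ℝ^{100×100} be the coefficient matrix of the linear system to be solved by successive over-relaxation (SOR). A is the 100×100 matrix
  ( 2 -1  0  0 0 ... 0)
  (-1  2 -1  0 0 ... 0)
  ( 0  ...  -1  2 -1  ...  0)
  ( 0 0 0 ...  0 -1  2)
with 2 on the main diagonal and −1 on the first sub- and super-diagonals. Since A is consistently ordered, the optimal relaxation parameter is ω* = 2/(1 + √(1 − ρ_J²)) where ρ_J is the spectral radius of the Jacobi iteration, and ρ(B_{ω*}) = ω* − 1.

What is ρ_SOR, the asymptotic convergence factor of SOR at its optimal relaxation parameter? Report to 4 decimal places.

[ρ_J] n=100: ρ(B_J) = cos(π/(n+1)) = cos(π/101) = 0.9995.
√(1−ρ_J²) simplifies to sin(π/101) = 0.03110.
ω* = 2/(1 + 0.03110) = 2/1.03110 = 1.9397.
ρ_SOR = ω* − 1 ≈ 0.9397.

ρ_SOR = 0.9397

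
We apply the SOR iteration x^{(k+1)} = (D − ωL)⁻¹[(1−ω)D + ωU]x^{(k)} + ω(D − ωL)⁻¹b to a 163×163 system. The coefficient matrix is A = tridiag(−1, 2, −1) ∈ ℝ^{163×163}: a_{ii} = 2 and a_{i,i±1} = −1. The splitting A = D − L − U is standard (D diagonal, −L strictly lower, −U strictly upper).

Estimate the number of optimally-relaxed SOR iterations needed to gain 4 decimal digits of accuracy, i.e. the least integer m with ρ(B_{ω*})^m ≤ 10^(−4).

m = 241

With n=163, ρ(Jacobi) = cos(π/164) = 0.9998165.
root = sin(π/164) = 0.0191549  (since 1−cos² = sin²).
ω* = 2 / (1 + 0.0191549) = 2 / 1.0191549 ≈ 1.9624102.
ρ_SOR = ω* − 1 ≈ 0.9624102.
m ≥ 4·ln10 / (−ln 0.9624102) = 240.388; smallest integer m = 241.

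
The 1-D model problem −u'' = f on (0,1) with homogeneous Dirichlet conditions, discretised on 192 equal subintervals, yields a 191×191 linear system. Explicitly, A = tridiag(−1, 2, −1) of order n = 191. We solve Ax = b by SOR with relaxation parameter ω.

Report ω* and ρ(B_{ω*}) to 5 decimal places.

ω* = 1.96780, ρ_SOR = 0.96780

B_J for the 191×191 system has eigenvalues cos(kπ/192); ρ_J = cos(π/192) = 0.99987.
√(1 − cos²(π/192)) = sin(π/192) ≈ 0.016362.
Then 2/(1+√(1−ρ_J²)) = 2/(1+0.016362); ω* = 2/1.016362 = 1.96780.
At ω = 1.96780 every |λ(B_ω)| = ω−1, so ρ_SOR = 0.96780.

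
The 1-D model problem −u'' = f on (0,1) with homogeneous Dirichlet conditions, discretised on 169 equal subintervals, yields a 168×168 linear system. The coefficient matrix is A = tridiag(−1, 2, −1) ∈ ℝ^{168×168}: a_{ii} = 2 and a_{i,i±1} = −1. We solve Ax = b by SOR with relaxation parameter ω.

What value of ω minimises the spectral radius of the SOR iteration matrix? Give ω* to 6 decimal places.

B_J for the 168×168 system has eigenvalues cos(kπ/169); ρ_J = cos(π/169) = 0.999827.
√(1 − cos²(π/169)) = sin(π/169) ≈ 0.0185882.
So ω* = 2/1.0185882 = 1.963502 (Young).
ρ_SOR = ω* − 1 = 1.963502 − 1 = 0.963502.

ω* = 1.963502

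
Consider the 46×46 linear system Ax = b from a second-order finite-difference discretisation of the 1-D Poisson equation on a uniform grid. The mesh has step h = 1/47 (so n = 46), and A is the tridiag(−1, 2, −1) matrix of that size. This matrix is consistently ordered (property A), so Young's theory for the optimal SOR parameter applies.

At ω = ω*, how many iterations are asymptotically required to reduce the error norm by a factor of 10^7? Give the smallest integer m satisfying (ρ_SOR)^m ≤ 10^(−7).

spectrum of D⁻¹(L+U) = {cos(kπ/47) : 1≤k≤46}; ρ_J = cos(π/47) = 0.9977669.
√(1 − cos²(π/47)) = sin(π/47) ≈ 0.0667926.
Young: ω* = 2/(1+√(1−ρ_J²)) = 2/(1+0.0667926) = 2/1.0667926 = 1.8747787.
ρ_SOR = ω* − 1 ≈ 0.8747787.
7·ln10 = 16.1181; −ln(0.8747787) = 0.133784; m = ⌈16.1181/0.133784⌉ = ⌈120.479⌉ = 121.

m = 121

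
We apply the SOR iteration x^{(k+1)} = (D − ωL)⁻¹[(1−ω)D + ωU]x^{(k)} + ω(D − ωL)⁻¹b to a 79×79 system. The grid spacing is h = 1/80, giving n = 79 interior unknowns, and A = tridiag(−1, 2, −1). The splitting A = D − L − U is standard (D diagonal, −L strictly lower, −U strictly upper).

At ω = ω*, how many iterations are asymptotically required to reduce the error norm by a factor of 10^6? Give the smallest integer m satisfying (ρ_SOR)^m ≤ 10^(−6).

m = 176

ρ_J = max_k |cos(kπ/80)| = cos(π/80) = 0.9992290
√(1−ρ_J²) = |sin(π/80)| = 0.0392598
ω* = 2/(1 + 0.0392598) = 2/1.0392598 = 1.9244466.
and ρ(B_{ω*}) = 1.9244466 − 1 = 0.9244466.
6·ln10 = 13.8155; −ln(0.9244466) = 0.07856; m = ⌈13.8155/0.07856⌉ = ⌈175.859⌉ = 176.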